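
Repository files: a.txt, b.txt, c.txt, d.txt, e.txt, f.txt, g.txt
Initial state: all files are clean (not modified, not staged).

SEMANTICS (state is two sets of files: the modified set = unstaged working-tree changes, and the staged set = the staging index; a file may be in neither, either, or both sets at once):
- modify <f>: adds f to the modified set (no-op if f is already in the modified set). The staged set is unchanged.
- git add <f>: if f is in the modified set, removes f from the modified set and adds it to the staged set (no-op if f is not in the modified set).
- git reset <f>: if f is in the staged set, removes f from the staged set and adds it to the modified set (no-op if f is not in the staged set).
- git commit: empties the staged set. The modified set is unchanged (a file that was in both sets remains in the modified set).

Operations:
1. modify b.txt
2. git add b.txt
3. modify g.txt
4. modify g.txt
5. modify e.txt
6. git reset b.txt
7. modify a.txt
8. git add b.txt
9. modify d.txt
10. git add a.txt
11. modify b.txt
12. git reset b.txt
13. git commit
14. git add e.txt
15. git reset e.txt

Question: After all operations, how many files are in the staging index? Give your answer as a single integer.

Answer: 0

Derivation:
After op 1 (modify b.txt): modified={b.txt} staged={none}
After op 2 (git add b.txt): modified={none} staged={b.txt}
After op 3 (modify g.txt): modified={g.txt} staged={b.txt}
After op 4 (modify g.txt): modified={g.txt} staged={b.txt}
After op 5 (modify e.txt): modified={e.txt, g.txt} staged={b.txt}
After op 6 (git reset b.txt): modified={b.txt, e.txt, g.txt} staged={none}
After op 7 (modify a.txt): modified={a.txt, b.txt, e.txt, g.txt} staged={none}
After op 8 (git add b.txt): modified={a.txt, e.txt, g.txt} staged={b.txt}
After op 9 (modify d.txt): modified={a.txt, d.txt, e.txt, g.txt} staged={b.txt}
After op 10 (git add a.txt): modified={d.txt, e.txt, g.txt} staged={a.txt, b.txt}
After op 11 (modify b.txt): modified={b.txt, d.txt, e.txt, g.txt} staged={a.txt, b.txt}
After op 12 (git reset b.txt): modified={b.txt, d.txt, e.txt, g.txt} staged={a.txt}
After op 13 (git commit): modified={b.txt, d.txt, e.txt, g.txt} staged={none}
After op 14 (git add e.txt): modified={b.txt, d.txt, g.txt} staged={e.txt}
After op 15 (git reset e.txt): modified={b.txt, d.txt, e.txt, g.txt} staged={none}
Final staged set: {none} -> count=0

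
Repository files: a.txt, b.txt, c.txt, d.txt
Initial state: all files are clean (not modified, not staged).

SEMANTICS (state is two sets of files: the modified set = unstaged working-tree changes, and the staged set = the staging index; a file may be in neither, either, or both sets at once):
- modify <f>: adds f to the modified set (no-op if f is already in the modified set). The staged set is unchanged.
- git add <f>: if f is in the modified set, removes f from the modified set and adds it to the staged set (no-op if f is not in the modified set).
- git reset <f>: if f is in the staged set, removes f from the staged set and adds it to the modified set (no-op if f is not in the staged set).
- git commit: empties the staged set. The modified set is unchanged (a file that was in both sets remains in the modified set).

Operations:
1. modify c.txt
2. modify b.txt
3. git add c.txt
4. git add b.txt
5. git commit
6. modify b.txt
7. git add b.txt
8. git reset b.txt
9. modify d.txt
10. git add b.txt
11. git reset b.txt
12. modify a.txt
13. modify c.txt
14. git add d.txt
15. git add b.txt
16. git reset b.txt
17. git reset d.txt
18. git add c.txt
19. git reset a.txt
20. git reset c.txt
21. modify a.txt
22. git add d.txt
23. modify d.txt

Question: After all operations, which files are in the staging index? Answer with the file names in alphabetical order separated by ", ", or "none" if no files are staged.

After op 1 (modify c.txt): modified={c.txt} staged={none}
After op 2 (modify b.txt): modified={b.txt, c.txt} staged={none}
After op 3 (git add c.txt): modified={b.txt} staged={c.txt}
After op 4 (git add b.txt): modified={none} staged={b.txt, c.txt}
After op 5 (git commit): modified={none} staged={none}
After op 6 (modify b.txt): modified={b.txt} staged={none}
After op 7 (git add b.txt): modified={none} staged={b.txt}
After op 8 (git reset b.txt): modified={b.txt} staged={none}
After op 9 (modify d.txt): modified={b.txt, d.txt} staged={none}
After op 10 (git add b.txt): modified={d.txt} staged={b.txt}
After op 11 (git reset b.txt): modified={b.txt, d.txt} staged={none}
After op 12 (modify a.txt): modified={a.txt, b.txt, d.txt} staged={none}
After op 13 (modify c.txt): modified={a.txt, b.txt, c.txt, d.txt} staged={none}
After op 14 (git add d.txt): modified={a.txt, b.txt, c.txt} staged={d.txt}
After op 15 (git add b.txt): modified={a.txt, c.txt} staged={b.txt, d.txt}
After op 16 (git reset b.txt): modified={a.txt, b.txt, c.txt} staged={d.txt}
After op 17 (git reset d.txt): modified={a.txt, b.txt, c.txt, d.txt} staged={none}
After op 18 (git add c.txt): modified={a.txt, b.txt, d.txt} staged={c.txt}
After op 19 (git reset a.txt): modified={a.txt, b.txt, d.txt} staged={c.txt}
After op 20 (git reset c.txt): modified={a.txt, b.txt, c.txt, d.txt} staged={none}
After op 21 (modify a.txt): modified={a.txt, b.txt, c.txt, d.txt} staged={none}
After op 22 (git add d.txt): modified={a.txt, b.txt, c.txt} staged={d.txt}
After op 23 (modify d.txt): modified={a.txt, b.txt, c.txt, d.txt} staged={d.txt}

Answer: d.txt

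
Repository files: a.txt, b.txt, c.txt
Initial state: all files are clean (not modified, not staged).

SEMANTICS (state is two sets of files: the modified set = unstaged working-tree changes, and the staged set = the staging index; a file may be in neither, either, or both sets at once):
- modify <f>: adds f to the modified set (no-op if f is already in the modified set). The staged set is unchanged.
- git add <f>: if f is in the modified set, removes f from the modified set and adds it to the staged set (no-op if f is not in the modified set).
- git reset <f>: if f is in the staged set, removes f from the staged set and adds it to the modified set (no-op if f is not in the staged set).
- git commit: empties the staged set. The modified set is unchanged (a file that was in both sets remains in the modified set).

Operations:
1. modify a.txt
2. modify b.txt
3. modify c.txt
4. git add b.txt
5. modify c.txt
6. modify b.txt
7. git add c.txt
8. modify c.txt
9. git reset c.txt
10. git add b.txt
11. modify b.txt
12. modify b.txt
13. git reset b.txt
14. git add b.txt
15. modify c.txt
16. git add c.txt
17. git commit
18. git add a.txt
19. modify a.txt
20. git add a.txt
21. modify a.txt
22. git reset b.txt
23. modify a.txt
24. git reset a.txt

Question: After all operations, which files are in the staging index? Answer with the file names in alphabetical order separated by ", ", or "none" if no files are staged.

After op 1 (modify a.txt): modified={a.txt} staged={none}
After op 2 (modify b.txt): modified={a.txt, b.txt} staged={none}
After op 3 (modify c.txt): modified={a.txt, b.txt, c.txt} staged={none}
After op 4 (git add b.txt): modified={a.txt, c.txt} staged={b.txt}
After op 5 (modify c.txt): modified={a.txt, c.txt} staged={b.txt}
After op 6 (modify b.txt): modified={a.txt, b.txt, c.txt} staged={b.txt}
After op 7 (git add c.txt): modified={a.txt, b.txt} staged={b.txt, c.txt}
After op 8 (modify c.txt): modified={a.txt, b.txt, c.txt} staged={b.txt, c.txt}
After op 9 (git reset c.txt): modified={a.txt, b.txt, c.txt} staged={b.txt}
After op 10 (git add b.txt): modified={a.txt, c.txt} staged={b.txt}
After op 11 (modify b.txt): modified={a.txt, b.txt, c.txt} staged={b.txt}
After op 12 (modify b.txt): modified={a.txt, b.txt, c.txt} staged={b.txt}
After op 13 (git reset b.txt): modified={a.txt, b.txt, c.txt} staged={none}
After op 14 (git add b.txt): modified={a.txt, c.txt} staged={b.txt}
After op 15 (modify c.txt): modified={a.txt, c.txt} staged={b.txt}
After op 16 (git add c.txt): modified={a.txt} staged={b.txt, c.txt}
After op 17 (git commit): modified={a.txt} staged={none}
After op 18 (git add a.txt): modified={none} staged={a.txt}
After op 19 (modify a.txt): modified={a.txt} staged={a.txt}
After op 20 (git add a.txt): modified={none} staged={a.txt}
After op 21 (modify a.txt): modified={a.txt} staged={a.txt}
After op 22 (git reset b.txt): modified={a.txt} staged={a.txt}
After op 23 (modify a.txt): modified={a.txt} staged={a.txt}
After op 24 (git reset a.txt): modified={a.txt} staged={none}

Answer: none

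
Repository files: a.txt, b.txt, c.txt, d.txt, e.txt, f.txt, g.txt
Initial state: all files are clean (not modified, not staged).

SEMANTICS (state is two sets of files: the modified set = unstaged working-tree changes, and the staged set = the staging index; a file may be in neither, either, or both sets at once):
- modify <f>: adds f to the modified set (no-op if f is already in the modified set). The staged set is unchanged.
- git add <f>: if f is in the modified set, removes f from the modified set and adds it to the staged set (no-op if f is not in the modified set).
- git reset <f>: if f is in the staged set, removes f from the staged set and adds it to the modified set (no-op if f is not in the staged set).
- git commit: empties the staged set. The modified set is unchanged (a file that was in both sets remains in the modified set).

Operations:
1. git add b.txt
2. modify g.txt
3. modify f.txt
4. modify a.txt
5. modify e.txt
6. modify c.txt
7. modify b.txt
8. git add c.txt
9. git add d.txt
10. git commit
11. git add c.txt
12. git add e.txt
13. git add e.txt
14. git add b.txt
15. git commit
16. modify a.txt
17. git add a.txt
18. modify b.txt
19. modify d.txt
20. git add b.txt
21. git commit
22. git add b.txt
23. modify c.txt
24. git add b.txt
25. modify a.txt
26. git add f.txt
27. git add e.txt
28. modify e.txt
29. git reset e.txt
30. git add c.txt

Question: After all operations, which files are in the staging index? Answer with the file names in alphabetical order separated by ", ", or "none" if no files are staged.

Answer: c.txt, f.txt

Derivation:
After op 1 (git add b.txt): modified={none} staged={none}
After op 2 (modify g.txt): modified={g.txt} staged={none}
After op 3 (modify f.txt): modified={f.txt, g.txt} staged={none}
After op 4 (modify a.txt): modified={a.txt, f.txt, g.txt} staged={none}
After op 5 (modify e.txt): modified={a.txt, e.txt, f.txt, g.txt} staged={none}
After op 6 (modify c.txt): modified={a.txt, c.txt, e.txt, f.txt, g.txt} staged={none}
After op 7 (modify b.txt): modified={a.txt, b.txt, c.txt, e.txt, f.txt, g.txt} staged={none}
After op 8 (git add c.txt): modified={a.txt, b.txt, e.txt, f.txt, g.txt} staged={c.txt}
After op 9 (git add d.txt): modified={a.txt, b.txt, e.txt, f.txt, g.txt} staged={c.txt}
After op 10 (git commit): modified={a.txt, b.txt, e.txt, f.txt, g.txt} staged={none}
After op 11 (git add c.txt): modified={a.txt, b.txt, e.txt, f.txt, g.txt} staged={none}
After op 12 (git add e.txt): modified={a.txt, b.txt, f.txt, g.txt} staged={e.txt}
After op 13 (git add e.txt): modified={a.txt, b.txt, f.txt, g.txt} staged={e.txt}
After op 14 (git add b.txt): modified={a.txt, f.txt, g.txt} staged={b.txt, e.txt}
After op 15 (git commit): modified={a.txt, f.txt, g.txt} staged={none}
After op 16 (modify a.txt): modified={a.txt, f.txt, g.txt} staged={none}
After op 17 (git add a.txt): modified={f.txt, g.txt} staged={a.txt}
After op 18 (modify b.txt): modified={b.txt, f.txt, g.txt} staged={a.txt}
After op 19 (modify d.txt): modified={b.txt, d.txt, f.txt, g.txt} staged={a.txt}
After op 20 (git add b.txt): modified={d.txt, f.txt, g.txt} staged={a.txt, b.txt}
After op 21 (git commit): modified={d.txt, f.txt, g.txt} staged={none}
After op 22 (git add b.txt): modified={d.txt, f.txt, g.txt} staged={none}
After op 23 (modify c.txt): modified={c.txt, d.txt, f.txt, g.txt} staged={none}
After op 24 (git add b.txt): modified={c.txt, d.txt, f.txt, g.txt} staged={none}
After op 25 (modify a.txt): modified={a.txt, c.txt, d.txt, f.txt, g.txt} staged={none}
After op 26 (git add f.txt): modified={a.txt, c.txt, d.txt, g.txt} staged={f.txt}
After op 27 (git add e.txt): modified={a.txt, c.txt, d.txt, g.txt} staged={f.txt}
After op 28 (modify e.txt): modified={a.txt, c.txt, d.txt, e.txt, g.txt} staged={f.txt}
After op 29 (git reset e.txt): modified={a.txt, c.txt, d.txt, e.txt, g.txt} staged={f.txt}
After op 30 (git add c.txt): modified={a.txt, d.txt, e.txt, g.txt} staged={c.txt, f.txt}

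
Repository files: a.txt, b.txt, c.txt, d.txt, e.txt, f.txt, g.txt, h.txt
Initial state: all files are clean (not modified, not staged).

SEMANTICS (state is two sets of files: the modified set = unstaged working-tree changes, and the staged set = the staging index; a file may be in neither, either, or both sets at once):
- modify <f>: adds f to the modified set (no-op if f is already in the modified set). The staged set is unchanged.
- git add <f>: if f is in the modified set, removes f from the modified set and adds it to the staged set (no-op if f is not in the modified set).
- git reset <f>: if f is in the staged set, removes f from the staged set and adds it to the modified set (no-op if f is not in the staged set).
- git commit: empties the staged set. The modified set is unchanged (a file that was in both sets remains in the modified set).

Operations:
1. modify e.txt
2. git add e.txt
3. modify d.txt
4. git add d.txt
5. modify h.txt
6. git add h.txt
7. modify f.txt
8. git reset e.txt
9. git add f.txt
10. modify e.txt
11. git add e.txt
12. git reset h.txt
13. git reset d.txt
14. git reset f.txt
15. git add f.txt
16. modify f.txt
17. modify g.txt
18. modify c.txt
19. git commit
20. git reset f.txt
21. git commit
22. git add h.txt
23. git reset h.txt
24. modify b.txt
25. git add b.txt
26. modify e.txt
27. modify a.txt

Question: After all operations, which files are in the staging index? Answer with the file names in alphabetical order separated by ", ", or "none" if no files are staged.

Answer: b.txt

Derivation:
After op 1 (modify e.txt): modified={e.txt} staged={none}
After op 2 (git add e.txt): modified={none} staged={e.txt}
After op 3 (modify d.txt): modified={d.txt} staged={e.txt}
After op 4 (git add d.txt): modified={none} staged={d.txt, e.txt}
After op 5 (modify h.txt): modified={h.txt} staged={d.txt, e.txt}
After op 6 (git add h.txt): modified={none} staged={d.txt, e.txt, h.txt}
After op 7 (modify f.txt): modified={f.txt} staged={d.txt, e.txt, h.txt}
After op 8 (git reset e.txt): modified={e.txt, f.txt} staged={d.txt, h.txt}
After op 9 (git add f.txt): modified={e.txt} staged={d.txt, f.txt, h.txt}
After op 10 (modify e.txt): modified={e.txt} staged={d.txt, f.txt, h.txt}
After op 11 (git add e.txt): modified={none} staged={d.txt, e.txt, f.txt, h.txt}
After op 12 (git reset h.txt): modified={h.txt} staged={d.txt, e.txt, f.txt}
After op 13 (git reset d.txt): modified={d.txt, h.txt} staged={e.txt, f.txt}
After op 14 (git reset f.txt): modified={d.txt, f.txt, h.txt} staged={e.txt}
After op 15 (git add f.txt): modified={d.txt, h.txt} staged={e.txt, f.txt}
After op 16 (modify f.txt): modified={d.txt, f.txt, h.txt} staged={e.txt, f.txt}
After op 17 (modify g.txt): modified={d.txt, f.txt, g.txt, h.txt} staged={e.txt, f.txt}
After op 18 (modify c.txt): modified={c.txt, d.txt, f.txt, g.txt, h.txt} staged={e.txt, f.txt}
After op 19 (git commit): modified={c.txt, d.txt, f.txt, g.txt, h.txt} staged={none}
After op 20 (git reset f.txt): modified={c.txt, d.txt, f.txt, g.txt, h.txt} staged={none}
After op 21 (git commit): modified={c.txt, d.txt, f.txt, g.txt, h.txt} staged={none}
After op 22 (git add h.txt): modified={c.txt, d.txt, f.txt, g.txt} staged={h.txt}
After op 23 (git reset h.txt): modified={c.txt, d.txt, f.txt, g.txt, h.txt} staged={none}
After op 24 (modify b.txt): modified={b.txt, c.txt, d.txt, f.txt, g.txt, h.txt} staged={none}
After op 25 (git add b.txt): modified={c.txt, d.txt, f.txt, g.txt, h.txt} staged={b.txt}
After op 26 (modify e.txt): modified={c.txt, d.txt, e.txt, f.txt, g.txt, h.txt} staged={b.txt}
After op 27 (modify a.txt): modified={a.txt, c.txt, d.txt, e.txt, f.txt, g.txt, h.txt} staged={b.txt}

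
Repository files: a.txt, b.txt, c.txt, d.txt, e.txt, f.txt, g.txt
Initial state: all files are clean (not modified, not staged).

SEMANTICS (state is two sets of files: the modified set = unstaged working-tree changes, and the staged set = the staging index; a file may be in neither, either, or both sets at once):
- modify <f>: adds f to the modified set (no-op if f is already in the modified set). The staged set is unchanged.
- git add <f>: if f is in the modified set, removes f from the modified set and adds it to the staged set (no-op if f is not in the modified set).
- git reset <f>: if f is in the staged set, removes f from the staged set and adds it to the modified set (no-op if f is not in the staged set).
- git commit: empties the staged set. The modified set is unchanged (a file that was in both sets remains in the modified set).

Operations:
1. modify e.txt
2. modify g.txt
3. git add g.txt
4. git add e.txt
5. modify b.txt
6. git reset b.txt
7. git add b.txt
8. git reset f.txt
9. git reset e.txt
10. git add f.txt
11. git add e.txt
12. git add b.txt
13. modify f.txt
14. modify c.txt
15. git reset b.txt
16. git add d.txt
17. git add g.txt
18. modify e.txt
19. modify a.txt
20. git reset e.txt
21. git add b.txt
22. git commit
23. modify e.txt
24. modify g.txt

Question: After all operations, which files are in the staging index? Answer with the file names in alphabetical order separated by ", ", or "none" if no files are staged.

Answer: none

Derivation:
After op 1 (modify e.txt): modified={e.txt} staged={none}
After op 2 (modify g.txt): modified={e.txt, g.txt} staged={none}
After op 3 (git add g.txt): modified={e.txt} staged={g.txt}
After op 4 (git add e.txt): modified={none} staged={e.txt, g.txt}
After op 5 (modify b.txt): modified={b.txt} staged={e.txt, g.txt}
After op 6 (git reset b.txt): modified={b.txt} staged={e.txt, g.txt}
After op 7 (git add b.txt): modified={none} staged={b.txt, e.txt, g.txt}
After op 8 (git reset f.txt): modified={none} staged={b.txt, e.txt, g.txt}
After op 9 (git reset e.txt): modified={e.txt} staged={b.txt, g.txt}
After op 10 (git add f.txt): modified={e.txt} staged={b.txt, g.txt}
After op 11 (git add e.txt): modified={none} staged={b.txt, e.txt, g.txt}
After op 12 (git add b.txt): modified={none} staged={b.txt, e.txt, g.txt}
After op 13 (modify f.txt): modified={f.txt} staged={b.txt, e.txt, g.txt}
After op 14 (modify c.txt): modified={c.txt, f.txt} staged={b.txt, e.txt, g.txt}
After op 15 (git reset b.txt): modified={b.txt, c.txt, f.txt} staged={e.txt, g.txt}
After op 16 (git add d.txt): modified={b.txt, c.txt, f.txt} staged={e.txt, g.txt}
After op 17 (git add g.txt): modified={b.txt, c.txt, f.txt} staged={e.txt, g.txt}
After op 18 (modify e.txt): modified={b.txt, c.txt, e.txt, f.txt} staged={e.txt, g.txt}
After op 19 (modify a.txt): modified={a.txt, b.txt, c.txt, e.txt, f.txt} staged={e.txt, g.txt}
After op 20 (git reset e.txt): modified={a.txt, b.txt, c.txt, e.txt, f.txt} staged={g.txt}
After op 21 (git add b.txt): modified={a.txt, c.txt, e.txt, f.txt} staged={b.txt, g.txt}
After op 22 (git commit): modified={a.txt, c.txt, e.txt, f.txt} staged={none}
After op 23 (modify e.txt): modified={a.txt, c.txt, e.txt, f.txt} staged={none}
After op 24 (modify g.txt): modified={a.txt, c.txt, e.txt, f.txt, g.txt} staged={none}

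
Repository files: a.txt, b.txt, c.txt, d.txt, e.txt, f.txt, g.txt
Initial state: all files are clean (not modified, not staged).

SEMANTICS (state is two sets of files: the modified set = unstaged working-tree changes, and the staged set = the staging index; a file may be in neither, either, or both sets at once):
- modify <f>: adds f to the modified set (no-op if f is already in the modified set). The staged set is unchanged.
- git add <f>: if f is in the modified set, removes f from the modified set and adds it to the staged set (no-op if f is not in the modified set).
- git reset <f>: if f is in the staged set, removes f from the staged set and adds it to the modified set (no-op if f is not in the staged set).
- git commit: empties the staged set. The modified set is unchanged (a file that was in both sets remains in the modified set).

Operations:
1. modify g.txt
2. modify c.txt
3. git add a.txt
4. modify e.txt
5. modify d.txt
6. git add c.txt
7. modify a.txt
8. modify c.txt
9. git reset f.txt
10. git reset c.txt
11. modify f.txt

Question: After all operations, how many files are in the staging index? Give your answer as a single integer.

After op 1 (modify g.txt): modified={g.txt} staged={none}
After op 2 (modify c.txt): modified={c.txt, g.txt} staged={none}
After op 3 (git add a.txt): modified={c.txt, g.txt} staged={none}
After op 4 (modify e.txt): modified={c.txt, e.txt, g.txt} staged={none}
After op 5 (modify d.txt): modified={c.txt, d.txt, e.txt, g.txt} staged={none}
After op 6 (git add c.txt): modified={d.txt, e.txt, g.txt} staged={c.txt}
After op 7 (modify a.txt): modified={a.txt, d.txt, e.txt, g.txt} staged={c.txt}
After op 8 (modify c.txt): modified={a.txt, c.txt, d.txt, e.txt, g.txt} staged={c.txt}
After op 9 (git reset f.txt): modified={a.txt, c.txt, d.txt, e.txt, g.txt} staged={c.txt}
After op 10 (git reset c.txt): modified={a.txt, c.txt, d.txt, e.txt, g.txt} staged={none}
After op 11 (modify f.txt): modified={a.txt, c.txt, d.txt, e.txt, f.txt, g.txt} staged={none}
Final staged set: {none} -> count=0

Answer: 0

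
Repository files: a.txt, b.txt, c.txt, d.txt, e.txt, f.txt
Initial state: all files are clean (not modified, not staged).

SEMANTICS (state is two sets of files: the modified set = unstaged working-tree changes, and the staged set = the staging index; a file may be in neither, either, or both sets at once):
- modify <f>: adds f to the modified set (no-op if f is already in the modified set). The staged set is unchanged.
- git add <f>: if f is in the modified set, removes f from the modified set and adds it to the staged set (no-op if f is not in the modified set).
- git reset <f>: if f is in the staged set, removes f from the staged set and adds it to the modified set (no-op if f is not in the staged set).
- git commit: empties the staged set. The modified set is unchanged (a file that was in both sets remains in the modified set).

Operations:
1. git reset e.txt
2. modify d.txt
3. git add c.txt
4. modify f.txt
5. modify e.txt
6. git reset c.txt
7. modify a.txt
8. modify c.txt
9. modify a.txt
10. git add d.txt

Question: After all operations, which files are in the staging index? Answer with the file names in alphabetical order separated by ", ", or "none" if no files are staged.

After op 1 (git reset e.txt): modified={none} staged={none}
After op 2 (modify d.txt): modified={d.txt} staged={none}
After op 3 (git add c.txt): modified={d.txt} staged={none}
After op 4 (modify f.txt): modified={d.txt, f.txt} staged={none}
After op 5 (modify e.txt): modified={d.txt, e.txt, f.txt} staged={none}
After op 6 (git reset c.txt): modified={d.txt, e.txt, f.txt} staged={none}
After op 7 (modify a.txt): modified={a.txt, d.txt, e.txt, f.txt} staged={none}
After op 8 (modify c.txt): modified={a.txt, c.txt, d.txt, e.txt, f.txt} staged={none}
After op 9 (modify a.txt): modified={a.txt, c.txt, d.txt, e.txt, f.txt} staged={none}
After op 10 (git add d.txt): modified={a.txt, c.txt, e.txt, f.txt} staged={d.txt}

Answer: d.txt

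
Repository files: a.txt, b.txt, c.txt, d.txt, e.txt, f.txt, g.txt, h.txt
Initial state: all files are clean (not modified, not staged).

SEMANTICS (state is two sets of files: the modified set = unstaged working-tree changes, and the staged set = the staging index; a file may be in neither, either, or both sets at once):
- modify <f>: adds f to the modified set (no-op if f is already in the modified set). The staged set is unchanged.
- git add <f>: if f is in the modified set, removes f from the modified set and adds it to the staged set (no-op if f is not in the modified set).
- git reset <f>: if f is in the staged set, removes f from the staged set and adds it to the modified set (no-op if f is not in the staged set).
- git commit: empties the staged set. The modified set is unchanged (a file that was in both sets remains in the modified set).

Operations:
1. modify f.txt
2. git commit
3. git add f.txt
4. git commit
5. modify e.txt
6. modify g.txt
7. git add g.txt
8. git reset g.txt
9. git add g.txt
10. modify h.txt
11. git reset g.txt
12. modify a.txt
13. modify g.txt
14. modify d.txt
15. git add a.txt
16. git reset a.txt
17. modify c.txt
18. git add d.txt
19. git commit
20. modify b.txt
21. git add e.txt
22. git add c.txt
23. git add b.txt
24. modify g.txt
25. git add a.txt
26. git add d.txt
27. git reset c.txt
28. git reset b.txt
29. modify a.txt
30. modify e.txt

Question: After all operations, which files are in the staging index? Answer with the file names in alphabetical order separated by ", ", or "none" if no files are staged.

After op 1 (modify f.txt): modified={f.txt} staged={none}
After op 2 (git commit): modified={f.txt} staged={none}
After op 3 (git add f.txt): modified={none} staged={f.txt}
After op 4 (git commit): modified={none} staged={none}
After op 5 (modify e.txt): modified={e.txt} staged={none}
After op 6 (modify g.txt): modified={e.txt, g.txt} staged={none}
After op 7 (git add g.txt): modified={e.txt} staged={g.txt}
After op 8 (git reset g.txt): modified={e.txt, g.txt} staged={none}
After op 9 (git add g.txt): modified={e.txt} staged={g.txt}
After op 10 (modify h.txt): modified={e.txt, h.txt} staged={g.txt}
After op 11 (git reset g.txt): modified={e.txt, g.txt, h.txt} staged={none}
After op 12 (modify a.txt): modified={a.txt, e.txt, g.txt, h.txt} staged={none}
After op 13 (modify g.txt): modified={a.txt, e.txt, g.txt, h.txt} staged={none}
After op 14 (modify d.txt): modified={a.txt, d.txt, e.txt, g.txt, h.txt} staged={none}
After op 15 (git add a.txt): modified={d.txt, e.txt, g.txt, h.txt} staged={a.txt}
After op 16 (git reset a.txt): modified={a.txt, d.txt, e.txt, g.txt, h.txt} staged={none}
After op 17 (modify c.txt): modified={a.txt, c.txt, d.txt, e.txt, g.txt, h.txt} staged={none}
After op 18 (git add d.txt): modified={a.txt, c.txt, e.txt, g.txt, h.txt} staged={d.txt}
After op 19 (git commit): modified={a.txt, c.txt, e.txt, g.txt, h.txt} staged={none}
After op 20 (modify b.txt): modified={a.txt, b.txt, c.txt, e.txt, g.txt, h.txt} staged={none}
After op 21 (git add e.txt): modified={a.txt, b.txt, c.txt, g.txt, h.txt} staged={e.txt}
After op 22 (git add c.txt): modified={a.txt, b.txt, g.txt, h.txt} staged={c.txt, e.txt}
After op 23 (git add b.txt): modified={a.txt, g.txt, h.txt} staged={b.txt, c.txt, e.txt}
After op 24 (modify g.txt): modified={a.txt, g.txt, h.txt} staged={b.txt, c.txt, e.txt}
After op 25 (git add a.txt): modified={g.txt, h.txt} staged={a.txt, b.txt, c.txt, e.txt}
After op 26 (git add d.txt): modified={g.txt, h.txt} staged={a.txt, b.txt, c.txt, e.txt}
After op 27 (git reset c.txt): modified={c.txt, g.txt, h.txt} staged={a.txt, b.txt, e.txt}
After op 28 (git reset b.txt): modified={b.txt, c.txt, g.txt, h.txt} staged={a.txt, e.txt}
After op 29 (modify a.txt): modified={a.txt, b.txt, c.txt, g.txt, h.txt} staged={a.txt, e.txt}
After op 30 (modify e.txt): modified={a.txt, b.txt, c.txt, e.txt, g.txt, h.txt} staged={a.txt, e.txt}

Answer: a.txt, e.txt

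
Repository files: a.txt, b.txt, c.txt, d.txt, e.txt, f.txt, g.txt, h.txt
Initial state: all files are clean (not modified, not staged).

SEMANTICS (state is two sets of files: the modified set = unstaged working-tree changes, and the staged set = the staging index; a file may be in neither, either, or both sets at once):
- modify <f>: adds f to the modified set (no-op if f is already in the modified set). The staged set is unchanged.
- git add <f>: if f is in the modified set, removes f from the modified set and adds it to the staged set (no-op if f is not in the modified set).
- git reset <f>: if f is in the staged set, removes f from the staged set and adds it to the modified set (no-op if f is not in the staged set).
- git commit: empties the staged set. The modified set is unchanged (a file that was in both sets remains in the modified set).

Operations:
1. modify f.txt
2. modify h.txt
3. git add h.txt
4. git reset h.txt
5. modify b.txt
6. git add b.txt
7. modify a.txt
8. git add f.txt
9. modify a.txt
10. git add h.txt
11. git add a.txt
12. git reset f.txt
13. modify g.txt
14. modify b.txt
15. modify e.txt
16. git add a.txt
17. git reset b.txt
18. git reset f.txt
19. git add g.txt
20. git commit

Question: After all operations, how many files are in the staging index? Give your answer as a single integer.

Answer: 0

Derivation:
After op 1 (modify f.txt): modified={f.txt} staged={none}
After op 2 (modify h.txt): modified={f.txt, h.txt} staged={none}
After op 3 (git add h.txt): modified={f.txt} staged={h.txt}
After op 4 (git reset h.txt): modified={f.txt, h.txt} staged={none}
After op 5 (modify b.txt): modified={b.txt, f.txt, h.txt} staged={none}
After op 6 (git add b.txt): modified={f.txt, h.txt} staged={b.txt}
After op 7 (modify a.txt): modified={a.txt, f.txt, h.txt} staged={b.txt}
After op 8 (git add f.txt): modified={a.txt, h.txt} staged={b.txt, f.txt}
After op 9 (modify a.txt): modified={a.txt, h.txt} staged={b.txt, f.txt}
After op 10 (git add h.txt): modified={a.txt} staged={b.txt, f.txt, h.txt}
After op 11 (git add a.txt): modified={none} staged={a.txt, b.txt, f.txt, h.txt}
After op 12 (git reset f.txt): modified={f.txt} staged={a.txt, b.txt, h.txt}
After op 13 (modify g.txt): modified={f.txt, g.txt} staged={a.txt, b.txt, h.txt}
After op 14 (modify b.txt): modified={b.txt, f.txt, g.txt} staged={a.txt, b.txt, h.txt}
After op 15 (modify e.txt): modified={b.txt, e.txt, f.txt, g.txt} staged={a.txt, b.txt, h.txt}
After op 16 (git add a.txt): modified={b.txt, e.txt, f.txt, g.txt} staged={a.txt, b.txt, h.txt}
After op 17 (git reset b.txt): modified={b.txt, e.txt, f.txt, g.txt} staged={a.txt, h.txt}
After op 18 (git reset f.txt): modified={b.txt, e.txt, f.txt, g.txt} staged={a.txt, h.txt}
After op 19 (git add g.txt): modified={b.txt, e.txt, f.txt} staged={a.txt, g.txt, h.txt}
After op 20 (git commit): modified={b.txt, e.txt, f.txt} staged={none}
Final staged set: {none} -> count=0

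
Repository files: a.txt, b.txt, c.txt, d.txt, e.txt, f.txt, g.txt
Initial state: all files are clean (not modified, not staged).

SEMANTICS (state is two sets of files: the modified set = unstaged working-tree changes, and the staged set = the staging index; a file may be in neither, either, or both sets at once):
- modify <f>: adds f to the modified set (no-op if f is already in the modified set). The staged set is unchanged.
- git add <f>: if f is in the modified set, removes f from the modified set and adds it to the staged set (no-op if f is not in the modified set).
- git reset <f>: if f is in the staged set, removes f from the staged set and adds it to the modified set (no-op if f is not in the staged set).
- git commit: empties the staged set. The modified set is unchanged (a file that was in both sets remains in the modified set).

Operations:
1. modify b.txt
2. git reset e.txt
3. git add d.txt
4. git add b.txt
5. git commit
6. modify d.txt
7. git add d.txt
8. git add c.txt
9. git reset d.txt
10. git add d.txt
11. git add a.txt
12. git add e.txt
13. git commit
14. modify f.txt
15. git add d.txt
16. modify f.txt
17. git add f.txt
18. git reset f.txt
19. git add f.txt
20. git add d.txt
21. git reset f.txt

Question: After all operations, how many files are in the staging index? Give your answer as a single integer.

Answer: 0

Derivation:
After op 1 (modify b.txt): modified={b.txt} staged={none}
After op 2 (git reset e.txt): modified={b.txt} staged={none}
After op 3 (git add d.txt): modified={b.txt} staged={none}
After op 4 (git add b.txt): modified={none} staged={b.txt}
After op 5 (git commit): modified={none} staged={none}
After op 6 (modify d.txt): modified={d.txt} staged={none}
After op 7 (git add d.txt): modified={none} staged={d.txt}
After op 8 (git add c.txt): modified={none} staged={d.txt}
After op 9 (git reset d.txt): modified={d.txt} staged={none}
After op 10 (git add d.txt): modified={none} staged={d.txt}
After op 11 (git add a.txt): modified={none} staged={d.txt}
After op 12 (git add e.txt): modified={none} staged={d.txt}
After op 13 (git commit): modified={none} staged={none}
After op 14 (modify f.txt): modified={f.txt} staged={none}
After op 15 (git add d.txt): modified={f.txt} staged={none}
After op 16 (modify f.txt): modified={f.txt} staged={none}
After op 17 (git add f.txt): modified={none} staged={f.txt}
After op 18 (git reset f.txt): modified={f.txt} staged={none}
After op 19 (git add f.txt): modified={none} staged={f.txt}
After op 20 (git add d.txt): modified={none} staged={f.txt}
After op 21 (git reset f.txt): modified={f.txt} staged={none}
Final staged set: {none} -> count=0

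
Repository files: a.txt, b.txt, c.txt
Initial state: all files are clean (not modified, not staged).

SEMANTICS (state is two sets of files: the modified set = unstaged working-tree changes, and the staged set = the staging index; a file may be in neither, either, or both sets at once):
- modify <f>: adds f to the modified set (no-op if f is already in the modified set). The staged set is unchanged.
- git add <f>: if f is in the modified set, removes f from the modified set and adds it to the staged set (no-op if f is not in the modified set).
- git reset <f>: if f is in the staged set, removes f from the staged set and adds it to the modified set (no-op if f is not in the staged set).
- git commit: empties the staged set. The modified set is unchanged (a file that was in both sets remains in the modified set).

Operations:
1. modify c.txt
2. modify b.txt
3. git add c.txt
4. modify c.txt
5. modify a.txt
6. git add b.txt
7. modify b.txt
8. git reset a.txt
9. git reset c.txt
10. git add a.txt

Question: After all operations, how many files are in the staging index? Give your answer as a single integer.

Answer: 2

Derivation:
After op 1 (modify c.txt): modified={c.txt} staged={none}
After op 2 (modify b.txt): modified={b.txt, c.txt} staged={none}
After op 3 (git add c.txt): modified={b.txt} staged={c.txt}
After op 4 (modify c.txt): modified={b.txt, c.txt} staged={c.txt}
After op 5 (modify a.txt): modified={a.txt, b.txt, c.txt} staged={c.txt}
After op 6 (git add b.txt): modified={a.txt, c.txt} staged={b.txt, c.txt}
After op 7 (modify b.txt): modified={a.txt, b.txt, c.txt} staged={b.txt, c.txt}
After op 8 (git reset a.txt): modified={a.txt, b.txt, c.txt} staged={b.txt, c.txt}
After op 9 (git reset c.txt): modified={a.txt, b.txt, c.txt} staged={b.txt}
After op 10 (git add a.txt): modified={b.txt, c.txt} staged={a.txt, b.txt}
Final staged set: {a.txt, b.txt} -> count=2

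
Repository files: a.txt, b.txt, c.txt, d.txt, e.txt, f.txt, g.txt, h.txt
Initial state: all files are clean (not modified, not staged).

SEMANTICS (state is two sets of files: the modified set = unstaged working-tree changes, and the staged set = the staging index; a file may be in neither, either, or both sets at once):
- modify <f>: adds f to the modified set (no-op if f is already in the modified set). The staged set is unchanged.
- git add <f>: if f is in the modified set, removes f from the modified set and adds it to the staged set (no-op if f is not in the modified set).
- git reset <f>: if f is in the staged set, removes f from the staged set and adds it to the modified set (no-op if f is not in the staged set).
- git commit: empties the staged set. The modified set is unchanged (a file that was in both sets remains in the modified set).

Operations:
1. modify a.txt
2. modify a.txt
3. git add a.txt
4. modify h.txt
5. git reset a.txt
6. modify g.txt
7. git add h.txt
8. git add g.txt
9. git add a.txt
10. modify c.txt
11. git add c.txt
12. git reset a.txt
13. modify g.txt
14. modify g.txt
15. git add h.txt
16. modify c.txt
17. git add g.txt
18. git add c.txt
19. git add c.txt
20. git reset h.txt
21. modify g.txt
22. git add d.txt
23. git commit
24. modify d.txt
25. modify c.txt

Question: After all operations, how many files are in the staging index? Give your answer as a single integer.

Answer: 0

Derivation:
After op 1 (modify a.txt): modified={a.txt} staged={none}
After op 2 (modify a.txt): modified={a.txt} staged={none}
After op 3 (git add a.txt): modified={none} staged={a.txt}
After op 4 (modify h.txt): modified={h.txt} staged={a.txt}
After op 5 (git reset a.txt): modified={a.txt, h.txt} staged={none}
After op 6 (modify g.txt): modified={a.txt, g.txt, h.txt} staged={none}
After op 7 (git add h.txt): modified={a.txt, g.txt} staged={h.txt}
After op 8 (git add g.txt): modified={a.txt} staged={g.txt, h.txt}
After op 9 (git add a.txt): modified={none} staged={a.txt, g.txt, h.txt}
After op 10 (modify c.txt): modified={c.txt} staged={a.txt, g.txt, h.txt}
After op 11 (git add c.txt): modified={none} staged={a.txt, c.txt, g.txt, h.txt}
After op 12 (git reset a.txt): modified={a.txt} staged={c.txt, g.txt, h.txt}
After op 13 (modify g.txt): modified={a.txt, g.txt} staged={c.txt, g.txt, h.txt}
After op 14 (modify g.txt): modified={a.txt, g.txt} staged={c.txt, g.txt, h.txt}
After op 15 (git add h.txt): modified={a.txt, g.txt} staged={c.txt, g.txt, h.txt}
After op 16 (modify c.txt): modified={a.txt, c.txt, g.txt} staged={c.txt, g.txt, h.txt}
After op 17 (git add g.txt): modified={a.txt, c.txt} staged={c.txt, g.txt, h.txt}
After op 18 (git add c.txt): modified={a.txt} staged={c.txt, g.txt, h.txt}
After op 19 (git add c.txt): modified={a.txt} staged={c.txt, g.txt, h.txt}
After op 20 (git reset h.txt): modified={a.txt, h.txt} staged={c.txt, g.txt}
After op 21 (modify g.txt): modified={a.txt, g.txt, h.txt} staged={c.txt, g.txt}
After op 22 (git add d.txt): modified={a.txt, g.txt, h.txt} staged={c.txt, g.txt}
After op 23 (git commit): modified={a.txt, g.txt, h.txt} staged={none}
After op 24 (modify d.txt): modified={a.txt, d.txt, g.txt, h.txt} staged={none}
After op 25 (modify c.txt): modified={a.txt, c.txt, d.txt, g.txt, h.txt} staged={none}
Final staged set: {none} -> count=0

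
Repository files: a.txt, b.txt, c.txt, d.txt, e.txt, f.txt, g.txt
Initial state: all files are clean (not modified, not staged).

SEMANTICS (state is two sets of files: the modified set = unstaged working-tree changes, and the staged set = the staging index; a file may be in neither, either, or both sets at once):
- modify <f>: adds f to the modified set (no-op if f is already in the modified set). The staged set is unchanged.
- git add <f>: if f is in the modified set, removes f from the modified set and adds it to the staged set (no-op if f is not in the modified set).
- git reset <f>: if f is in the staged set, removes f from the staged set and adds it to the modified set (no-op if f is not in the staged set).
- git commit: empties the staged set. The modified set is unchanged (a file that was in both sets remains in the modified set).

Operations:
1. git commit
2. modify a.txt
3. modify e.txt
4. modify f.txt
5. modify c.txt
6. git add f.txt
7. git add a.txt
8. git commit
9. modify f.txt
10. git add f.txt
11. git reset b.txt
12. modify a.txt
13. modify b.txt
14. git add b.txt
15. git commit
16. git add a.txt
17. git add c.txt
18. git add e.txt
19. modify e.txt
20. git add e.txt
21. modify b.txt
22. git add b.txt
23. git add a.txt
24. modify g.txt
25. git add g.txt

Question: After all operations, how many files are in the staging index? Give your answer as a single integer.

Answer: 5

Derivation:
After op 1 (git commit): modified={none} staged={none}
After op 2 (modify a.txt): modified={a.txt} staged={none}
After op 3 (modify e.txt): modified={a.txt, e.txt} staged={none}
After op 4 (modify f.txt): modified={a.txt, e.txt, f.txt} staged={none}
After op 5 (modify c.txt): modified={a.txt, c.txt, e.txt, f.txt} staged={none}
After op 6 (git add f.txt): modified={a.txt, c.txt, e.txt} staged={f.txt}
After op 7 (git add a.txt): modified={c.txt, e.txt} staged={a.txt, f.txt}
After op 8 (git commit): modified={c.txt, e.txt} staged={none}
After op 9 (modify f.txt): modified={c.txt, e.txt, f.txt} staged={none}
After op 10 (git add f.txt): modified={c.txt, e.txt} staged={f.txt}
After op 11 (git reset b.txt): modified={c.txt, e.txt} staged={f.txt}
After op 12 (modify a.txt): modified={a.txt, c.txt, e.txt} staged={f.txt}
After op 13 (modify b.txt): modified={a.txt, b.txt, c.txt, e.txt} staged={f.txt}
After op 14 (git add b.txt): modified={a.txt, c.txt, e.txt} staged={b.txt, f.txt}
After op 15 (git commit): modified={a.txt, c.txt, e.txt} staged={none}
After op 16 (git add a.txt): modified={c.txt, e.txt} staged={a.txt}
After op 17 (git add c.txt): modified={e.txt} staged={a.txt, c.txt}
After op 18 (git add e.txt): modified={none} staged={a.txt, c.txt, e.txt}
After op 19 (modify e.txt): modified={e.txt} staged={a.txt, c.txt, e.txt}
After op 20 (git add e.txt): modified={none} staged={a.txt, c.txt, e.txt}
After op 21 (modify b.txt): modified={b.txt} staged={a.txt, c.txt, e.txt}
After op 22 (git add b.txt): modified={none} staged={a.txt, b.txt, c.txt, e.txt}
After op 23 (git add a.txt): modified={none} staged={a.txt, b.txt, c.txt, e.txt}
After op 24 (modify g.txt): modified={g.txt} staged={a.txt, b.txt, c.txt, e.txt}
After op 25 (git add g.txt): modified={none} staged={a.txt, b.txt, c.txt, e.txt, g.txt}
Final staged set: {a.txt, b.txt, c.txt, e.txt, g.txt} -> count=5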